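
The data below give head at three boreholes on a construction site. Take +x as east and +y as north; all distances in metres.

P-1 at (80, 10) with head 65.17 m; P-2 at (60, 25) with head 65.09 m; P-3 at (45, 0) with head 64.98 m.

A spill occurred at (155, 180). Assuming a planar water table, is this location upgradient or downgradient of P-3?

Differences from P-1: to P-2 (Δx, Δy, Δh) = (-20, 15, -0.08); to P-3 = (-35, -10, -0.19).
Determinant of the coordinate differences = (-20)·(-10) − (-35)·15 = 725.
∂h/∂x = [(-0.08)·(-10) − (-0.19)·15] / 725 = +0.005034
∂h/∂y = [(-20)·(-0.19) − (-35)·(-0.08)] / 725 = +0.001379
Head at (155, 180) = 65.17 + (+0.005034)·(75) + (+0.001379)·(170) = 65.78 m.
That is higher than the 64.98 m at P-3, so the point is upgradient.

upgradient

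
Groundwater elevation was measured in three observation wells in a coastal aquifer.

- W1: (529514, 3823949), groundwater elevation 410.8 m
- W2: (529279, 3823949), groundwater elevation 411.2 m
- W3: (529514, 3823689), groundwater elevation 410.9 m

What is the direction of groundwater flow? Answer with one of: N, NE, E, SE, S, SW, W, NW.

E

∂h/∂x = (411.2 − 410.8) / (529279 − 529514) = -0.001702
∂h/∂y = (410.9 − 410.8) / (3823689 − 3823949) = -0.0003846
Flow = −∇h = (+0.001702 east, +0.0003846 north), which points east.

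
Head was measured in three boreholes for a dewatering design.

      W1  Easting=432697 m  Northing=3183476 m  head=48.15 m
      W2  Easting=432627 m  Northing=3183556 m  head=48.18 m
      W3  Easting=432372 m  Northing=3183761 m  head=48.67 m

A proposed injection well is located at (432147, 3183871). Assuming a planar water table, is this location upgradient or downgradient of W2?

upgradient

Taking W1 as reference: W2−W1 = (-70, 80, +0.03); W3−W1 = (-325, 285, +0.52).
Solve a·Δx + b·Δy = Δh: det = (-70)·285 − (-325)·80 = 6050.
∂h/∂x = [(+0.03)·285 − (+0.52)·80] / 6050 = -0.005463
∂h/∂y = [(-70)·(+0.52) − (-325)·(+0.03)] / 6050 = -0.004405
Head at (432147, 3183871) = 48.15 + (-0.005463)·(-550) + (-0.004405)·(395) = 49.41 m.
That is higher than the 48.18 m at W2, so the point is upgradient.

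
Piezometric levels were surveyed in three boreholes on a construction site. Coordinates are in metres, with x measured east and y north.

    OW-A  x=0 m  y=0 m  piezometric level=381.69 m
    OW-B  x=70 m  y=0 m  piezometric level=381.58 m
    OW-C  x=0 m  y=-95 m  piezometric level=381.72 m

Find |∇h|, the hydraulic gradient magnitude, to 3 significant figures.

∂h/∂x = (381.58 − 381.69) / (70 − 0) = -0.001571
∂h/∂y = (381.72 − 381.69) / (-95 − 0) = -0.0003158
|∇h| = √(-0.001571² + -0.0003158²) = 0.001602

0.00160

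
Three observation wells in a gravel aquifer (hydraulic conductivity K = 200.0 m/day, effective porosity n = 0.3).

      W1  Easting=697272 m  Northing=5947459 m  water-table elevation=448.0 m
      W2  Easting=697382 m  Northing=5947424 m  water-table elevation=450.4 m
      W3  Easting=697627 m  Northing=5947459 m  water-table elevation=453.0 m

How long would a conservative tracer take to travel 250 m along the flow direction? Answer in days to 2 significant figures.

13 days

With h = a·x + b·y + c and W1 as origin, the differences give:
  110·a + (-35)·b = +2.4
  355·a + 0·b = +5.0
Eliminate b (×0 and ×(-35), subtract): 12425·a = 175.00 → a = ∂h/∂x = +0.01408
Back-substitute: b = ∂h/∂y = -0.02431.
|∇h| = √(0.01408² + -0.02431²) = 0.02809
Seepage velocity v = K·i/n = 200.0 × 0.02809 / 0.3 = 18.73 m/day.
t = 250 / 18.73 = 13.35 days.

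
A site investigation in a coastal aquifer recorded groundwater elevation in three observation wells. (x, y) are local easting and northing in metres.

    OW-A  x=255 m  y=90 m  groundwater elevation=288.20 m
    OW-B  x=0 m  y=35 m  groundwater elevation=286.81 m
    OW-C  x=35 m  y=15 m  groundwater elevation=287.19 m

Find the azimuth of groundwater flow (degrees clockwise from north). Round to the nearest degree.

315°

Differences from OW-A: to OW-B (Δx, Δy, Δh) = (-255, -55, -1.39); to OW-C = (-220, -75, -1.01).
Solve a·Δx + b·Δy = Δh: det = (-255)·(-75) − (-220)·(-55) = 7025.
∂h/∂x = [(-1.39)·(-75) − (-1.01)·(-55)] / 7025 = +0.006932
∂h/∂y = [(-255)·(-1.01) − (-220)·(-1.39)] / 7025 = -0.006868
Flow direction (−∇h) has components (-0.006932 E, +0.006868 N).
Azimuth = atan2(E, N) = atan2(-0.006932, +0.006868) = 314.7° ≈ 315°.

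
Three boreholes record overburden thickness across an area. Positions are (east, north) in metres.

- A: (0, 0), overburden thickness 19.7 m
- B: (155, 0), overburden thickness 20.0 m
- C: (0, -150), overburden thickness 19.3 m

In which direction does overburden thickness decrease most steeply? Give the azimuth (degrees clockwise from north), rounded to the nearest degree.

∂d/∂x = (20.0 − 19.7) / (155 − 0) = +0.001935
∂d/∂y = (19.3 − 19.7) / (-150 − 0) = +0.002667
Steepest decrease is along −∇f: components (-0.001935 E, -0.002667 N).
Azimuth = atan2(-0.001935, -0.002667) = 216.0° ≈ 216°.

216°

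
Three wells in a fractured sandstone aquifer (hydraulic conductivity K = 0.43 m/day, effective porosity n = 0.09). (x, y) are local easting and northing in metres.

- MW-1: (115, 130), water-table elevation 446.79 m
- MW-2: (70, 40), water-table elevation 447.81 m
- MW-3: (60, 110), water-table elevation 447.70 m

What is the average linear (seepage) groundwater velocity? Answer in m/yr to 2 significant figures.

Taking MW-1 as reference: MW-2−MW-1 = (-45, -90, +1.02); MW-3−MW-1 = (-55, -20, +0.91).
Determinant of the coordinate differences = (-45)·(-20) − (-55)·(-90) = -4050.
∂h/∂x = [(+1.02)·(-20) − (+0.91)·(-90)] / -4050 = -0.01519
∂h/∂y = [(-45)·(+0.91) − (-55)·(+1.02)] / -4050 = -0.003741
|∇h| = √(-0.01519² + -0.003741²) = 0.01564
Seepage velocity v = K·i/n = 0.43 × 0.01564 / 0.09 = 0.07472 m/day = 27.29 m/yr.

27 m/yr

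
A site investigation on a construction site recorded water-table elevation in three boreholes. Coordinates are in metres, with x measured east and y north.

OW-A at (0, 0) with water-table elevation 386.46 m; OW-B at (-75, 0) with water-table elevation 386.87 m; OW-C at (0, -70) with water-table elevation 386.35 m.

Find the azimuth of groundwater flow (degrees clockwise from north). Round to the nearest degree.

106°

∂h/∂x = (386.87 − 386.46) / (-75 − 0) = -0.005467
∂h/∂y = (386.35 − 386.46) / (-70 − 0) = +0.001571
Flow direction (−∇h) has components (+0.005467 E, -0.001571 N).
Azimuth = atan2(E, N) = atan2(+0.005467, -0.001571) = 106.0° ≈ 106°.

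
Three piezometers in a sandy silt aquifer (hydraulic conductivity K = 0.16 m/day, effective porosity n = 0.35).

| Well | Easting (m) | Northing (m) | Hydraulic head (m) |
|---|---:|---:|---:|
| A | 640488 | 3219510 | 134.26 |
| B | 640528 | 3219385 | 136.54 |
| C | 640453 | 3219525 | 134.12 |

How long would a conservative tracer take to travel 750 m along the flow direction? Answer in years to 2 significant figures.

Differences from A: to B (Δx, Δy, Δh) = (40, -125, +2.28); to C = (-35, 15, -0.14).
Determinant of the coordinate differences = 40·15 − (-35)·(-125) = -3775.
∂h/∂x = [(+2.28)·15 − (-0.14)·(-125)] / -3775 = -0.004424
∂h/∂y = [40·(-0.14) − (-35)·(+2.28)] / -3775 = -0.01966
|∇h| = √(-0.004424² + -0.01966²) = 0.02015
Seepage velocity v = K·i/n = 0.16 × 0.02015 / 0.35 = 0.009211 m/day.
t = 750 / 0.009211 = 8.142e+04 days = 223 years.

220 years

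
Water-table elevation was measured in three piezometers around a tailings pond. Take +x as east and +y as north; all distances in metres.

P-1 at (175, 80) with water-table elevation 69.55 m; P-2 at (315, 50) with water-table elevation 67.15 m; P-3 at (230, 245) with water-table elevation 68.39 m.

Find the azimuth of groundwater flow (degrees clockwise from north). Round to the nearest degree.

Differences from P-1: to P-2 (Δx, Δy, Δh) = (140, -30, -2.40); to P-3 = (55, 165, -1.16).
Solve a·Δx + b·Δy = Δh: det = 140·165 − 55·(-30) = 24750.
∂h/∂x = [(-2.40)·165 − (-1.16)·(-30)] / 24750 = -0.01741
∂h/∂y = [140·(-1.16) − 55·(-2.40)] / 24750 = -0.001228
Flow direction (−∇h) has components (+0.01741 E, +0.001228 N).
Azimuth = atan2(E, N) = atan2(+0.01741, +0.001228) = 86.0° ≈ 086°.

086°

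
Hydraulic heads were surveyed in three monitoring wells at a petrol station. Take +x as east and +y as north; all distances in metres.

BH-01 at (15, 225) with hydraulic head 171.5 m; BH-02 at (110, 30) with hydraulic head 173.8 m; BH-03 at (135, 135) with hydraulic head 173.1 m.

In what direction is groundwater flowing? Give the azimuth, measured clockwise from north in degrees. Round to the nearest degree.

Taking BH-01 as reference: BH-02−BH-01 = (95, -195, +2.3); BH-03−BH-01 = (120, -90, +1.6).
Solve a·Δx + b·Δy = Δh: det = 95·(-90) − 120·(-195) = 14850.
∂h/∂x = [(+2.3)·(-90) − (+1.6)·(-195)] / 14850 = +0.007071
∂h/∂y = [95·(+1.6) − 120·(+2.3)] / 14850 = -0.008350
Flow direction (−∇h) has components (-0.007071 E, +0.008350 N).
Azimuth = atan2(E, N) = atan2(-0.007071, +0.008350) = 319.7° ≈ 320°.

320°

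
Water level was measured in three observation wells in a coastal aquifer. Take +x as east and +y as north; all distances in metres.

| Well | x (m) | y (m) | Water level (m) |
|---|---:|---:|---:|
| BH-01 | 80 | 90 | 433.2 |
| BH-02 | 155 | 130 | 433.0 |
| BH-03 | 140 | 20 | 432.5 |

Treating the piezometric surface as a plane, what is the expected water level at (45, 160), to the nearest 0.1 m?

Three-point gradient (reference BH-01): Δ to BH-02 = (75, 40, -0.2), Δ to BH-03 = (60, -70, -0.7).
∂h/∂x = -0.005490, ∂h/∂y = +0.005294 (det = -7650).
h(45, 160) = 433.2 + (-0.005490)·(-35) + (+0.005294)·(70) = 433.2 +0.192 +0.371 = 433.763 m.

433.8 m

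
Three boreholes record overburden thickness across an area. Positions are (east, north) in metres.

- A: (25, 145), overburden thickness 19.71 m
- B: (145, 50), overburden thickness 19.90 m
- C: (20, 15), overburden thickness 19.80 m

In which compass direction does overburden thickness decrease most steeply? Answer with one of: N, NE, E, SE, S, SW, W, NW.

NW

Taking A as reference: B−A = (120, -95, +0.19); C−A = (-5, -130, +0.09).
Determinant of the coordinate differences = 120·(-130) − (-5)·(-95) = -16075.
∂d/∂x = [(+0.19)·(-130) − (+0.09)·(-95)] / -16075 = +0.001005
∂d/∂y = [120·(+0.09) − (-5)·(+0.19)] / -16075 = -0.0007309
Steepest decrease is along −∇f = (-0.001005 E, +0.0007309 N) → northwest.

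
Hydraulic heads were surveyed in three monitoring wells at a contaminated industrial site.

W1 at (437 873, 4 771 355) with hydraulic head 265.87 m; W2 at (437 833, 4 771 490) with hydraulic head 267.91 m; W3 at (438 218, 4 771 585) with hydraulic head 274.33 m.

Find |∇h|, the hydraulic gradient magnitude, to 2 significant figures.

0.022

Three-point gradient (reference W1): Δ to W2 = (-40, 135, +2.04), Δ to W3 = (345, 230, +8.46).
∂h/∂x = +0.01206, ∂h/∂y = +0.01869 (det = -55775).
|∇h| = √(0.01206² + 0.01869²) = 0.02224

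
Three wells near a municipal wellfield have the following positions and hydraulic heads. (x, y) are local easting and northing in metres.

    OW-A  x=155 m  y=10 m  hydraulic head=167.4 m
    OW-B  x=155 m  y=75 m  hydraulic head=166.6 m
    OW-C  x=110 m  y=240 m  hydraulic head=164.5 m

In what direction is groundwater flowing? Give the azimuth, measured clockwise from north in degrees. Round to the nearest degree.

Differences from OW-A: to OW-B (Δx, Δy, Δh) = (0, 65, -0.8); to OW-C = (-45, 230, -2.9).
Determinant of the coordinate differences = 0·230 − (-45)·65 = 2925.
∂h/∂x = [(-0.8)·230 − (-2.9)·65] / 2925 = +0.001538
∂h/∂y = [0·(-2.9) − (-45)·(-0.8)] / 2925 = -0.01231
Flow direction (−∇h) has components (-0.001538 E, +0.01231 N).
Azimuth = atan2(E, N) = atan2(-0.001538, +0.01231) = 352.9° ≈ 353°.

353°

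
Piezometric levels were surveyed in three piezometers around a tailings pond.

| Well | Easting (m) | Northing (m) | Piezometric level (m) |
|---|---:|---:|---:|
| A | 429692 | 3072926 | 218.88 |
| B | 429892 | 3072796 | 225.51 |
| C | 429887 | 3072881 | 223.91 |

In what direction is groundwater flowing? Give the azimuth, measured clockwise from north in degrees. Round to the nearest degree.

With h = a·x + b·y + c and A as origin, the differences give:
  200·a + (-130)·b = +6.63
  195·a + (-45)·b = +5.03
Eliminate b (×(-45) and ×(-130), subtract): 16350·a = 355.550 → a = ∂h/∂x = +0.02175
Back-substitute: b = ∂h/∂y = -0.01754.
Flow direction (−∇h) has components (-0.02175 E, +0.01754 N).
Azimuth = atan2(E, N) = atan2(-0.02175, +0.01754) = 308.9° ≈ 309°.

309°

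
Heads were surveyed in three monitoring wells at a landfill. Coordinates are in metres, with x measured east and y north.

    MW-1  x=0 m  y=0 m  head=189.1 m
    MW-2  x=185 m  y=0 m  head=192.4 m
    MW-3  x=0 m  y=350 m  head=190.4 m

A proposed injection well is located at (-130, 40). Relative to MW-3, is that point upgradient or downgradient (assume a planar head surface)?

∂h/∂x = (192.4 − 189.1) / (185 − 0) = +0.01784
∂h/∂y = (190.4 − 189.1) / (350 − 0) = +0.003714
Head at (-130, 40) = 189.1 + (+0.01784)·(-130) + (+0.003714)·(40) = 186.93 m.
That is lower than the 190.4 m at MW-3, so the point is downgradient.

downgradient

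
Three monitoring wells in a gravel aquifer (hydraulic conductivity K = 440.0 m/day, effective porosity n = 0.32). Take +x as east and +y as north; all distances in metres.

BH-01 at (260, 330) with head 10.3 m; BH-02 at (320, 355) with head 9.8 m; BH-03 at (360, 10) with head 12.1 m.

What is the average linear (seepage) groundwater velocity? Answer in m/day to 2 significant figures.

12 m/day

Three-point gradient (reference BH-01): Δ to BH-02 = (60, 25, -0.5), Δ to BH-03 = (100, -320, +1.8).
∂h/∂x = -0.005300, ∂h/∂y = -0.007281 (det = -21700).
|∇h| = √(-0.005300² + -0.007281²) = 0.009006
Seepage velocity v = K·i/n = 440.0 × 0.009006 / 0.32 = 12.38 m/day.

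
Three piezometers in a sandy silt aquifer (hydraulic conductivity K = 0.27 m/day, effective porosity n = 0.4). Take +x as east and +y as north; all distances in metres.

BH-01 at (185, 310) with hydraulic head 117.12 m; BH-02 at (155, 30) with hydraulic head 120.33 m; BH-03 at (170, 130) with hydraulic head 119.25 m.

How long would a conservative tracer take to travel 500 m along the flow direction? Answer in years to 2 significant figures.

Three-point gradient (reference BH-01): Δ to BH-02 = (-30, -280, +3.21), Δ to BH-03 = (-15, -180, +2.13).
∂h/∂x = +0.01550, ∂h/∂y = -0.01312 (det = 1200).
|∇h| = √(0.01550² + -0.01312²) = 0.02031
Seepage velocity v = K·i/n = 0.27 × 0.02031 / 0.4 = 0.01371 m/day.
t = 500 / 0.01371 = 3.647e+04 days = 99.8 years.

100 years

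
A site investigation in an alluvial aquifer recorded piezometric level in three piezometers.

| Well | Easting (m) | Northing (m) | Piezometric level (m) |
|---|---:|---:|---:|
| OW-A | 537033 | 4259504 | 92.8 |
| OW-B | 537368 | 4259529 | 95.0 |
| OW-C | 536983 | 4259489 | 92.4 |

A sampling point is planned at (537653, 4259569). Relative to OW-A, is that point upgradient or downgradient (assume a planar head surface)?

upgradient

Three-point gradient (reference OW-A): Δ to OW-B = (335, 25, +2.2), Δ to OW-C = (-50, -15, -0.4).
∂h/∂x = +0.006093, ∂h/∂y = +0.006358 (det = -3775).
Head at (537653, 4259569) = 92.8 + (+0.006093)·(620) + (+0.006358)·(65) = 96.99 m.
That is higher than the 92.8 m at OW-A, so the point is upgradient.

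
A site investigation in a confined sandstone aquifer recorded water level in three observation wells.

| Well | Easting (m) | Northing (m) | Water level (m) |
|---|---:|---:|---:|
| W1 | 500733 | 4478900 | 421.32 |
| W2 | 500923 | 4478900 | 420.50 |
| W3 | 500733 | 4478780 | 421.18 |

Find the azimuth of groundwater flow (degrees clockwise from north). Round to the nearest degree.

105°

∂h/∂x = (420.50 − 421.32) / (500923 − 500733) = -0.004316
∂h/∂y = (421.18 − 421.32) / (4478780 − 4478900) = +0.001167
Flow direction (−∇h) has components (+0.004316 E, -0.001167 N).
Azimuth = atan2(E, N) = atan2(+0.004316, -0.001167) = 105.1° ≈ 105°.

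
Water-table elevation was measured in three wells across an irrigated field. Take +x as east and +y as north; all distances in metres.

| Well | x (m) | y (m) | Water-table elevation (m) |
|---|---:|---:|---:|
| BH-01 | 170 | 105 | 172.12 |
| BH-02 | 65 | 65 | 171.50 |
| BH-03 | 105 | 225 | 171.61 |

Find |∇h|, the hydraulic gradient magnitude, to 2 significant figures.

Differences from BH-01: to BH-02 (Δx, Δy, Δh) = (-105, -40, -0.62); to BH-03 = (-65, 120, -0.51).
Determinant of the coordinate differences = (-105)·120 − (-65)·(-40) = -15200.
∂h/∂x = [(-0.62)·120 − (-0.51)·(-40)] / -15200 = +0.006237
∂h/∂y = [(-105)·(-0.51) − (-65)·(-0.62)] / -15200 = -0.0008717
|∇h| = √(0.006237² + -0.0008717²) = 0.006298

0.0063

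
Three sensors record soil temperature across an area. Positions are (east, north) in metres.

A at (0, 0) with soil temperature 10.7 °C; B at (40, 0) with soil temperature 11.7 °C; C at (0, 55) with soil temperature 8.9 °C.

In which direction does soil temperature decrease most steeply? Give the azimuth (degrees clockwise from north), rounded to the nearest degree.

323°

∂T/∂x = (11.7 − 10.7) / (40 − 0) = +0.02500
∂T/∂y = (8.9 − 10.7) / (55 − 0) = -0.03273
Steepest decrease is along −∇f: components (-0.02500 E, +0.03273 N).
Azimuth = atan2(-0.02500, +0.03273) = 322.6° ≈ 323°.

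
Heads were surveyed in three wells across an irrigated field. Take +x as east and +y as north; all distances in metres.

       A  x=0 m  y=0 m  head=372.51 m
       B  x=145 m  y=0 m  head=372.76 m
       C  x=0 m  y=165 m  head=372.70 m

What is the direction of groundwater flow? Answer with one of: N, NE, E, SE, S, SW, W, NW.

SW

∂h/∂x = (372.76 − 372.51) / (145 − 0) = +0.001724
∂h/∂y = (372.70 − 372.51) / (165 − 0) = +0.001152
Flow = −∇h = (-0.001724 east, -0.001152 north), which points southwest.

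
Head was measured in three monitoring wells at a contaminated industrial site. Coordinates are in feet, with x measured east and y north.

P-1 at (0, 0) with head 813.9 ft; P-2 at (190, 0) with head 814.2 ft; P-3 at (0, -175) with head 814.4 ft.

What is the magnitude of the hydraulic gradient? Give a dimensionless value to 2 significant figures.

∂h/∂x = (814.2 − 813.9) / (190 − 0) = +0.001579
∂h/∂y = (814.4 − 813.9) / (-175 − 0) = -0.002857
|∇h| = √(0.001579² + -0.002857²) = 0.003264

0.0033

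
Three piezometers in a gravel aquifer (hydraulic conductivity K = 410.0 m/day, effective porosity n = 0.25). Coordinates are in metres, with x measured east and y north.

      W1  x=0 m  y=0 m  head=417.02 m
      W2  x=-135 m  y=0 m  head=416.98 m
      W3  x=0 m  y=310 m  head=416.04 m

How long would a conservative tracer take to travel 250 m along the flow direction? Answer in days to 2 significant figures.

48 days

∂h/∂x = (416.98 − 417.02) / (-135 − 0) = +0.0002963
∂h/∂y = (416.04 − 417.02) / (310 − 0) = -0.003161
|∇h| = √(0.0002963² + -0.003161²) = 0.003175
Seepage velocity v = K·i/n = 410.0 × 0.003175 / 0.25 = 5.207 m/day.
t = 250 / 5.207 = 48.01 days.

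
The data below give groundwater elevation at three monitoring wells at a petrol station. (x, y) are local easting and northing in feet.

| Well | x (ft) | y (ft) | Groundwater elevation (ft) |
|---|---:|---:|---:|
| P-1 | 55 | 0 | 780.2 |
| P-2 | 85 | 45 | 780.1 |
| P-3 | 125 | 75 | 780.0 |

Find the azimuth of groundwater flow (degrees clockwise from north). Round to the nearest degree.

056°

Taking P-1 as reference: P-2−P-1 = (30, 45, -0.1); P-3−P-1 = (70, 75, -0.2).
Determinant of the coordinate differences = 30·75 − 70·45 = -900.
∂h/∂x = [(-0.1)·75 − (-0.2)·45] / -900 = -0.001667
∂h/∂y = [30·(-0.2) − 70·(-0.1)] / -900 = -0.001111
Flow direction (−∇h) has components (+0.001667 E, +0.001111 N).
Azimuth = atan2(E, N) = atan2(+0.001667, +0.001111) = 56.3° ≈ 056°.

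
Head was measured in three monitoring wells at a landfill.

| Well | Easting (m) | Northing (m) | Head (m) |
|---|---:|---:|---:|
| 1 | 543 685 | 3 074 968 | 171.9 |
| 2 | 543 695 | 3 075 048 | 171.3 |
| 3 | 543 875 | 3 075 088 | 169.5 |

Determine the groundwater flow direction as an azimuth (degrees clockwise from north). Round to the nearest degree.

053°

With h = a·x + b·y + c and 1 as origin, the differences give:
  10·a + 80·b = -0.6
  190·a + 120·b = -2.4
Eliminate b (×120 and ×80, subtract): -14000·a = 120.00 → a = ∂h/∂x = -0.008571
Back-substitute: b = ∂h/∂y = -0.006429.
Flow direction (−∇h) has components (+0.008571 E, +0.006429 N).
Azimuth = atan2(E, N) = atan2(+0.008571, +0.006429) = 53.1° ≈ 053°.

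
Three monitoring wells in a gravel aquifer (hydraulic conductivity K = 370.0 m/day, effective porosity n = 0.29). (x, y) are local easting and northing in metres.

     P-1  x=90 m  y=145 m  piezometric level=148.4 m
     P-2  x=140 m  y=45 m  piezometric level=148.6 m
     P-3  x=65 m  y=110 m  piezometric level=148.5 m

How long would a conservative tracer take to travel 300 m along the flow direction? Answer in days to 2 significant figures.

96 days

With h = a·x + b·y + c and P-1 as origin, the differences give:
  50·a + (-100)·b = +0.2
  (-25)·a + (-35)·b = +0.1
Eliminate b (×(-35) and ×(-100), subtract): -4250·a = 3.00 → a = ∂h/∂x = -0.0007059
Back-substitute: b = ∂h/∂y = -0.002353.
|∇h| = √(-0.0007059² + -0.002353²) = 0.002457
Seepage velocity v = K·i/n = 370.0 × 0.002457 / 0.29 = 3.135 m/day.
t = 300 / 3.135 = 95.69 days.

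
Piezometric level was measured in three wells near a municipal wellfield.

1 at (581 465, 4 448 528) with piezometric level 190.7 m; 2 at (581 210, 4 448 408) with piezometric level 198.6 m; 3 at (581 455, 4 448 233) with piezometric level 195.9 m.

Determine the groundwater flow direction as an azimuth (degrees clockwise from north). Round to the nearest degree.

With h = a·x + b·y + c and 1 as origin, the differences give:
  (-255)·a + (-120)·b = +7.9
  (-10)·a + (-295)·b = +5.2
Eliminate b (×(-295) and ×(-120), subtract): 74025·a = -1706.50 → a = ∂h/∂x = -0.02305
Back-substitute: b = ∂h/∂y = -0.01685.
Flow direction (−∇h) has components (+0.02305 E, +0.01685 N).
Azimuth = atan2(E, N) = atan2(+0.02305, +0.01685) = 53.8° ≈ 054°.

054°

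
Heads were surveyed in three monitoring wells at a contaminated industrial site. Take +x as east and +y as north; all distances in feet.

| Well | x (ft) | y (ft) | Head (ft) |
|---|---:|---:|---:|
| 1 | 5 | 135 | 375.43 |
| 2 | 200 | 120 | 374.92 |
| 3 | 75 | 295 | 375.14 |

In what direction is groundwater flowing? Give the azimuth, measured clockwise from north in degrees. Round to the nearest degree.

Differences from 1: to 2 (Δx, Δy, Δh) = (195, -15, -0.51); to 3 = (70, 160, -0.29).
Solve a·Δx + b·Δy = Δh: det = 195·160 − 70·(-15) = 32250.
∂h/∂x = [(-0.51)·160 − (-0.29)·(-15)] / 32250 = -0.002665
∂h/∂y = [195·(-0.29) − 70·(-0.51)] / 32250 = -0.0006465
Flow direction (−∇h) has components (+0.002665 E, +0.0006465 N).
Azimuth = atan2(E, N) = atan2(+0.002665, +0.0006465) = 76.4° ≈ 076°.

076°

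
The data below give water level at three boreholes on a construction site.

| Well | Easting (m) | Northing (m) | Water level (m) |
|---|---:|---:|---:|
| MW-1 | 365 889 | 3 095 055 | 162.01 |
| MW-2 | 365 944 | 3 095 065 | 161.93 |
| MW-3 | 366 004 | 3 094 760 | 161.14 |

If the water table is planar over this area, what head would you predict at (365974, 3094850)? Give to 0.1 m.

With h = a·x + b·y + c and MW-1 as origin, the differences give:
  55·a + 10·b = -0.08
  115·a + (-295)·b = -0.87
Eliminate b (×(-295) and ×10, subtract): -17375·a = 32.300 → a = ∂h/∂x = -0.001859
Back-substitute: b = ∂h/∂y = +0.002224.
h(365974, 3094850) = 162.01 + (-0.001859)·(85) + (+0.002224)·(-205) = 162.01 -0.158 -0.456 = 161.396 m.

161.4 m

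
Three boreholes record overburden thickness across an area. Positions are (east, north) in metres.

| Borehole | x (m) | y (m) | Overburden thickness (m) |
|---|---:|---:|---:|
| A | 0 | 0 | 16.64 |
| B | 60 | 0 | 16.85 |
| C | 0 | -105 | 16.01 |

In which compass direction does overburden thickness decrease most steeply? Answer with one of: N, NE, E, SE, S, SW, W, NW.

∂d/∂x = (16.85 − 16.64) / (60 − 0) = +0.003500
∂d/∂y = (16.01 − 16.64) / (-105 − 0) = +0.006000
Steepest decrease is along −∇f = (-0.003500 E, -0.006000 N) → southwest.

SW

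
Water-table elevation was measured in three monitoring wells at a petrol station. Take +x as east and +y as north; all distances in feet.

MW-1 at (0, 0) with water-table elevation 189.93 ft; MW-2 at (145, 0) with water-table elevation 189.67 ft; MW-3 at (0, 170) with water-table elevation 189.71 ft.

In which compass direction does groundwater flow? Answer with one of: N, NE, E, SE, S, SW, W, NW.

∂h/∂x = (189.67 − 189.93) / (145 − 0) = -0.001793
∂h/∂y = (189.71 − 189.93) / (170 − 0) = -0.001294
Flow = −∇h = (+0.001793 east, +0.001294 north), which points northeast.

NE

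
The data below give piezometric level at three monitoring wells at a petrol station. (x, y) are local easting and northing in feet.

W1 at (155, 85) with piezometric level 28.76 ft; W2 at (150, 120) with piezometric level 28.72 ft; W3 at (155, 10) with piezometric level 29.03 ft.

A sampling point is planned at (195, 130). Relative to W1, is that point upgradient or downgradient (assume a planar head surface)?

downgradient

Taking W1 as reference: W2−W1 = (-5, 35, -0.04); W3−W1 = (0, -75, +0.27).
Determinant of the coordinate differences = (-5)·(-75) − 0·35 = 375.
∂h/∂x = [(-0.04)·(-75) − (+0.27)·35] / 375 = -0.01720
∂h/∂y = [(-5)·(+0.27) − 0·(-0.04)] / 375 = -0.003600
Head at (195, 130) = 28.76 + (-0.01720)·(40) + (-0.003600)·(45) = 27.91 ft.
That is lower than the 28.76 ft at W1, so the point is downgradient.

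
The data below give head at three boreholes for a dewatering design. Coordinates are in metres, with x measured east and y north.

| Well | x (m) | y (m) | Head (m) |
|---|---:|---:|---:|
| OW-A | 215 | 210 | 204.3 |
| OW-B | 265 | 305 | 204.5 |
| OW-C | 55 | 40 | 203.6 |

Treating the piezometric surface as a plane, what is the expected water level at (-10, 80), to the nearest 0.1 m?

203.3 m

Taking OW-A as reference: OW-B−OW-A = (50, 95, +0.2); OW-C−OW-A = (-160, -170, -0.7).
Determinant of the coordinate differences = 50·(-170) − (-160)·95 = 6700.
∂h/∂x = [(+0.2)·(-170) − (-0.7)·95] / 6700 = +0.004851
∂h/∂y = [50·(-0.7) − (-160)·(+0.2)] / 6700 = -0.0004478
h(-10, 80) = 204.3 + (+0.004851)·(-225) + (-0.0004478)·(-130) = 204.3 -1.091 +0.058 = 203.267 m.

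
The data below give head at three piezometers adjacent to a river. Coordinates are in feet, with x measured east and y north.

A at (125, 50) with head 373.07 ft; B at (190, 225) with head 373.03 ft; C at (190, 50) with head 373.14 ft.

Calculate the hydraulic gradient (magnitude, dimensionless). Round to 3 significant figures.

0.00125

With h = a·x + b·y + c and A as origin, the differences give:
  65·a + 175·b = -0.04
  65·a + 0·b = +0.07
Eliminate b (×0 and ×175, subtract): -11375·a = -12.250 → a = ∂h/∂x = +0.001077
Back-substitute: b = ∂h/∂y = -0.0006286.
|∇h| = √(0.001077² + -0.0006286²) = 0.001247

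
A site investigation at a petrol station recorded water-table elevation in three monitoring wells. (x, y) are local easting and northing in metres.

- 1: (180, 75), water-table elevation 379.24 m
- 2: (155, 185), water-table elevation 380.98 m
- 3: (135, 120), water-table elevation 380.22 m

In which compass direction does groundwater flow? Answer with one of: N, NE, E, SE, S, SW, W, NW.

SE

Three-point gradient (reference 1): Δ to 2 = (-25, 110, +1.74), Δ to 3 = (-45, 45, +0.98).
∂h/∂x = -0.007712, ∂h/∂y = +0.01407 (det = 3825).
Flow = −∇h = (+0.007712 east, -0.01407 north), which points southeast.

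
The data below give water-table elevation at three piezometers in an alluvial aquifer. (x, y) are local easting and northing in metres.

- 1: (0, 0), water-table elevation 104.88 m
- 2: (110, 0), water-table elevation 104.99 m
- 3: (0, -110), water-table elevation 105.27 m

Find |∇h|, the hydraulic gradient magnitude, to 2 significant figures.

∂h/∂x = (104.99 − 104.88) / (110 − 0) = +0.0010000
∂h/∂y = (105.27 − 104.88) / (-110 − 0) = -0.003545
|∇h| = √(0.0010000² + -0.003545²) = 0.003683

0.0037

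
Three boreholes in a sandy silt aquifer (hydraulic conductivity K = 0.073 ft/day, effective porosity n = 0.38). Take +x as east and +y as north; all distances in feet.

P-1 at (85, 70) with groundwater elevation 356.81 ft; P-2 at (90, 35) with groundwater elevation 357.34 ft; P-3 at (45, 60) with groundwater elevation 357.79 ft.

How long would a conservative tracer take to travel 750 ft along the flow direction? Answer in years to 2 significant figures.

Three-point gradient (reference P-1): Δ to P-2 = (5, -35, +0.53), Δ to P-3 = (-40, -10, +0.98).
∂h/∂x = -0.02000, ∂h/∂y = -0.01800 (det = -1450).
|∇h| = √(-0.02000² + -0.01800²) = 0.02691
Seepage velocity v = K·i/n = 0.073 × 0.02691 / 0.38 = 0.00517 ft/day.
t = 750 / 0.00517 = 1.451e+05 days = 397 years.

400 years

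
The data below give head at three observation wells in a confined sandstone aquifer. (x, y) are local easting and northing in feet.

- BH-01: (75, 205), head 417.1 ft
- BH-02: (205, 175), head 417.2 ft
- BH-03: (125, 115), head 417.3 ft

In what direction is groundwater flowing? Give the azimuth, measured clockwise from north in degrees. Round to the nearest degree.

With h = a·x + b·y + c and BH-01 as origin, the differences give:
  130·a + (-30)·b = +0.1
  50·a + (-90)·b = +0.2
Eliminate b (×(-90) and ×(-30), subtract): -10200·a = -3.00 → a = ∂h/∂x = +0.0002941
Back-substitute: b = ∂h/∂y = -0.002059.
Flow direction (−∇h) has components (-0.0002941 E, +0.002059 N).
Azimuth = atan2(E, N) = atan2(-0.0002941, +0.002059) = 351.9° ≈ 352°.

352°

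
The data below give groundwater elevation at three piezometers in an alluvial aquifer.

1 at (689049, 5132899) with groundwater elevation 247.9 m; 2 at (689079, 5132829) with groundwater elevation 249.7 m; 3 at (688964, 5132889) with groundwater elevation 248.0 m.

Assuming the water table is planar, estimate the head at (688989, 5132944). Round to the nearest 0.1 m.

246.7 m

Differences from 1: to 2 (Δx, Δy, Δh) = (30, -70, +1.8); to 3 = (-85, -10, +0.1).
Determinant of the coordinate differences = 30·(-10) − (-85)·(-70) = -6250.
∂h/∂x = [(+1.8)·(-10) − (+0.1)·(-70)] / -6250 = +0.001760
∂h/∂y = [30·(+0.1) − (-85)·(+1.8)] / -6250 = -0.02496
h(688989, 5132944) = 247.9 + (+0.001760)·(-60) + (-0.02496)·(45) = 247.9 -0.106 -1.123 = 246.671 m.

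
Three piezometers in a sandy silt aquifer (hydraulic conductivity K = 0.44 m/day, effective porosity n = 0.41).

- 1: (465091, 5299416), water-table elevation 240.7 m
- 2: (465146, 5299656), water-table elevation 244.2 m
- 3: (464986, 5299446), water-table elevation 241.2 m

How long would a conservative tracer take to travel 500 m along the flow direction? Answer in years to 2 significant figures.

With h = a·x + b·y + c and 1 as origin, the differences give:
  55·a + 240·b = +3.5
  (-105)·a + 30·b = +0.5
Eliminate b (×30 and ×240, subtract): 26850·a = -15.00 → a = ∂h/∂x = -0.0005587
Back-substitute: b = ∂h/∂y = +0.01471.
|∇h| = √(-0.0005587² + 0.01471²) = 0.01472
Seepage velocity v = K·i/n = 0.44 × 0.01472 / 0.41 = 0.0158 m/day.
t = 500 / 0.0158 = 3.165e+04 days = 86.7 years.

87 years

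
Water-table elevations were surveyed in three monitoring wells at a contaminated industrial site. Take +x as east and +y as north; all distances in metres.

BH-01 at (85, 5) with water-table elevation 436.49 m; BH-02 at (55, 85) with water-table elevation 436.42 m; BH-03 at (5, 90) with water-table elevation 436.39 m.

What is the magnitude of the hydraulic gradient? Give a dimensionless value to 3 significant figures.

0.000860

Differences from BH-01: to BH-02 (Δx, Δy, Δh) = (-30, 80, -0.07); to BH-03 = (-80, 85, -0.10).
Solve a·Δx + b·Δy = Δh: det = (-30)·85 − (-80)·80 = 3850.
∂h/∂x = [(-0.07)·85 − (-0.10)·80] / 3850 = +0.0005325
∂h/∂y = [(-30)·(-0.10) − (-80)·(-0.07)] / 3850 = -0.0006753
|∇h| = √(0.0005325² + -0.0006753²) = 0.00086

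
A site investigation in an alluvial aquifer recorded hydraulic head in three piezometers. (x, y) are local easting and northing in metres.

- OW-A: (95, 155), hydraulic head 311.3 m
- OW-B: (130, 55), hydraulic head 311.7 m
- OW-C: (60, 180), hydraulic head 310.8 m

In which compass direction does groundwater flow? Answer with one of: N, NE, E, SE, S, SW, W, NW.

With h = a·x + b·y + c and OW-A as origin, the differences give:
  35·a + (-100)·b = +0.4
  (-35)·a + 25·b = -0.5
Eliminate b (×25 and ×(-100), subtract): -2625·a = -40.00 → a = ∂h/∂x = +0.01524
Back-substitute: b = ∂h/∂y = +0.001333.
Flow = −∇h = (-0.01524 east, -0.001333 north), which points west.

W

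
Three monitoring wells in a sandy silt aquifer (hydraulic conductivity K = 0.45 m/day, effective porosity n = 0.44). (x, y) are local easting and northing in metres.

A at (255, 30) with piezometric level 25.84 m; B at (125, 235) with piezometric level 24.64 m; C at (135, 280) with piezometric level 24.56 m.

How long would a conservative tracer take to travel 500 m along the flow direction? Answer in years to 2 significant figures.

Three-point gradient (reference A): Δ to B = (-130, 205, -1.20), Δ to C = (-120, 250, -1.28).
∂h/∂x = +0.004759, ∂h/∂y = -0.002835 (det = -7900).
|∇h| = √(0.004759² + -0.002835²) = 0.005539
Seepage velocity v = K·i/n = 0.45 × 0.005539 / 0.44 = 0.005665 m/day.
t = 500 / 0.005665 = 8.826e+04 days = 242 years.

240 years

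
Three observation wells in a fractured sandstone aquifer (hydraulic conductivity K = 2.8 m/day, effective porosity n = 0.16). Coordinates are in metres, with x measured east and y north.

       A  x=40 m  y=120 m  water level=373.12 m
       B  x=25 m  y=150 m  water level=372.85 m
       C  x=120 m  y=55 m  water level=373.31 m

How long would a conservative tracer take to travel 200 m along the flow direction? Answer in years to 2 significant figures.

2.0 years

With h = a·x + b·y + c and A as origin, the differences give:
  (-15)·a + 30·b = -0.27
  80·a + (-65)·b = +0.19
Eliminate b (×(-65) and ×30, subtract): -1425·a = 11.850 → a = ∂h/∂x = -0.008316
Back-substitute: b = ∂h/∂y = -0.01316.
|∇h| = √(-0.008316² + -0.01316²) = 0.01557
Seepage velocity v = K·i/n = 2.8 × 0.01557 / 0.16 = 0.2725 m/day.
t = 200 / 0.2725 = 733.9 days = 2.01 years.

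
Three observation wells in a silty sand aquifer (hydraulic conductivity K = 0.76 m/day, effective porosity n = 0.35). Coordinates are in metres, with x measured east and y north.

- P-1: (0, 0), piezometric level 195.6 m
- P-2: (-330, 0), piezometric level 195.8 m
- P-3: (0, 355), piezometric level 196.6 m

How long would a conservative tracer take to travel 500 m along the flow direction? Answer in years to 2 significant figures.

∂h/∂x = (195.8 − 195.6) / (-330 − 0) = -0.0006061
∂h/∂y = (196.6 − 195.6) / (355 − 0) = +0.002817
|∇h| = √(-0.0006061² + 0.002817²) = 0.002881
Seepage velocity v = K·i/n = 0.76 × 0.002881 / 0.35 = 0.006256 m/day.
t = 500 / 0.006256 = 7.992e+04 days = 219 years.

220 years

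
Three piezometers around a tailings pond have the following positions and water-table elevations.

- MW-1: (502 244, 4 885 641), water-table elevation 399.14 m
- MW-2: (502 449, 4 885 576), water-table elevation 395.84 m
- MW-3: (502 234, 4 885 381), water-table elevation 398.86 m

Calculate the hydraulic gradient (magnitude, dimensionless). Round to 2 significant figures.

Taking MW-1 as reference: MW-2−MW-1 = (205, -65, -3.30); MW-3−MW-1 = (-10, -260, -0.28).
Solve a·Δx + b·Δy = Δh: det = 205·(-260) − (-10)·(-65) = -53950.
∂h/∂x = [(-3.30)·(-260) − (-0.28)·(-65)] / -53950 = -0.01557
∂h/∂y = [205·(-0.28) − (-10)·(-3.30)] / -53950 = +0.001676
|∇h| = √(-0.01557² + 0.001676²) = 0.01566

0.016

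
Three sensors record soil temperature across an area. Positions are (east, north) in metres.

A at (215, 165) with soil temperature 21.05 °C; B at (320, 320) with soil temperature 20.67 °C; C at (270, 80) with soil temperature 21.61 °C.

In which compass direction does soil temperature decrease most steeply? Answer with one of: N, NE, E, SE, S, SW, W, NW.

With T = a·x + b·y + c and A as origin, the differences give:
  105·a + 155·b = -0.38
  55·a + (-85)·b = +0.56
Eliminate b (×(-85) and ×155, subtract): -17450·a = -54.500 → a = ∂T/∂x = +0.003123
Back-substitute: b = ∂T/∂y = -0.004567.
Steepest decrease is along −∇f = (-0.003123 E, +0.004567 N) → northwest.

NW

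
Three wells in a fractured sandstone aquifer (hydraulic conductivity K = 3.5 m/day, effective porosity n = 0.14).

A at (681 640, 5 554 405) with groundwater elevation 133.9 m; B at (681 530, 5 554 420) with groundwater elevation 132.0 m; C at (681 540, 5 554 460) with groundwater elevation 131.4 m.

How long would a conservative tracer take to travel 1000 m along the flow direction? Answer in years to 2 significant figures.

With h = a·x + b·y + c and A as origin, the differences give:
  (-110)·a + 15·b = -1.9
  (-100)·a + 55·b = -2.5
Eliminate b (×55 and ×15, subtract): -4550·a = -67.00 → a = ∂h/∂x = +0.01473
Back-substitute: b = ∂h/∂y = -0.01868.
|∇h| = √(0.01473² + -0.01868²) = 0.02379
Seepage velocity v = K·i/n = 3.5 × 0.02379 / 0.14 = 0.5947 m/day.
t = 1000 / 0.5947 = 1682 days = 4.61 years.

4.6 years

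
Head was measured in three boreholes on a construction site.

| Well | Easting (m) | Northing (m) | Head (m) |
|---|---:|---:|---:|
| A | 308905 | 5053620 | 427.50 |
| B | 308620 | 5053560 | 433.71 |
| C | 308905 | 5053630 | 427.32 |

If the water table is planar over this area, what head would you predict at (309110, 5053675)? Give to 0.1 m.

Taking A as reference: B−A = (-285, -60, +6.21); C−A = (0, 10, -0.18).
Determinant of the coordinate differences = (-285)·10 − 0·(-60) = -2850.
∂h/∂x = [(+6.21)·10 − (-0.18)·(-60)] / -2850 = -0.01800
∂h/∂y = [(-285)·(-0.18) − 0·(+6.21)] / -2850 = -0.01800
h(309110, 5053675) = 427.50 + (-0.01800)·(205) + (-0.01800)·(55) = 427.50 -3.690 -0.990 = 422.820 m.

422.8 m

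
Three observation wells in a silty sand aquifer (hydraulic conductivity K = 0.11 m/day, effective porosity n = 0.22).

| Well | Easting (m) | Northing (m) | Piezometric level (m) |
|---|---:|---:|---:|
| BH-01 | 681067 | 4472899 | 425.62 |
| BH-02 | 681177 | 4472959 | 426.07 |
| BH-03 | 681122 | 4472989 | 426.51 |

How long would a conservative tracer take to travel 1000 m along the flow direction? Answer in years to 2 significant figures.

490 years

Taking BH-01 as reference: BH-02−BH-01 = (110, 60, +0.45); BH-03−BH-01 = (55, 90, +0.89).
Solve a·Δx + b·Δy = Δh: det = 110·90 − 55·60 = 6600.
∂h/∂x = [(+0.45)·90 − (+0.89)·60] / 6600 = -0.001955
∂h/∂y = [110·(+0.89) − 55·(+0.45)] / 6600 = +0.01108
|∇h| = √(-0.001955² + 0.01108²) = 0.01125
Seepage velocity v = K·i/n = 0.11 × 0.01125 / 0.22 = 0.005625 m/day.
t = 1000 / 0.005625 = 1.778e+05 days = 487 years.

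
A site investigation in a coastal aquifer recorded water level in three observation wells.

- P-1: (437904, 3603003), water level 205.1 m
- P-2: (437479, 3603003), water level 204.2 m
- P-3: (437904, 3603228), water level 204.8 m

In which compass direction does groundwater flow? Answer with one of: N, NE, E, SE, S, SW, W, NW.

∂h/∂x = (204.2 − 205.1) / (437479 − 437904) = +0.002118
∂h/∂y = (204.8 − 205.1) / (3603228 − 3603003) = -0.001333
Flow = −∇h = (-0.002118 east, +0.001333 north), which points northwest.

NW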